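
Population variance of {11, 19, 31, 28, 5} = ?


Mean = 18.8000
Squared deviations: 60.8400, 0.0400, 148.8400, 84.6400, 190.4400
Sum = 484.8000
Variance = 484.8000/5 = 96.9600

Variance = 96.9600


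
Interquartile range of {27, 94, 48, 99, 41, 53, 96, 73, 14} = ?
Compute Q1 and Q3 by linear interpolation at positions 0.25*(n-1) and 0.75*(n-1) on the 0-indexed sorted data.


Sorted: 14, 27, 41, 48, 53, 73, 94, 96, 99
Q1 (25th %ile) = 41.0000
Q3 (75th %ile) = 94.0000
IQR = 94.0000 - 41.0000 = 53.0000

IQR = 53.0000


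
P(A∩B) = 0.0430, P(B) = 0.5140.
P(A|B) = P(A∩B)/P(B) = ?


P(A|B) = 0.0430/0.5140 = 0.0837

P(A|B) = 0.0837


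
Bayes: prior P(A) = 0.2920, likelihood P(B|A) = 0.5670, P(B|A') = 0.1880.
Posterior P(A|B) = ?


P(B) = P(B|A)*P(A) + P(B|A')*P(A')
= 0.5670*0.2920 + 0.1880*0.7080
= 0.165564 + 0.133104 = 0.298668
P(A|B) = 0.165564/0.298668 = 0.5543

P(A|B) = 0.5543


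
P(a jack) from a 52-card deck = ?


4 jacks in 52 cards
P = 4/52 = 0.0769

P = 0.0769


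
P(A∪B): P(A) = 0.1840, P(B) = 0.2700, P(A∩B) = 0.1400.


P(A∪B) = 0.1840 + 0.2700 - 0.1400
= 0.4540 - 0.1400
= 0.3140

P(A∪B) = 0.3140


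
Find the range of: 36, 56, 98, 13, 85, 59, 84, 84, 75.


Max = 98, Min = 13
Range = 98 - 13 = 85

Range = 85


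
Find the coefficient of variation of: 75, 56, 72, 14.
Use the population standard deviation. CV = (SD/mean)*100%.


Mean = 54.2500
SD = 24.3349
CV = (24.3349/54.2500)*100 = 44.8570%

CV = 44.8570%


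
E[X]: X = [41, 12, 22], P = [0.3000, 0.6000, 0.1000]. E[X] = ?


E[X] = 41*0.3000 + 12*0.6000 + 22*0.1000
= 12.3000 + 7.2000 + 2.2000
= 21.7000

E[X] = 21.7000


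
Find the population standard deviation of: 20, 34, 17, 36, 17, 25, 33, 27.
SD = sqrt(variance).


Mean = 26.1250
Variance = 51.6094
SD = sqrt(51.6094) = 7.1840

SD = 7.1840


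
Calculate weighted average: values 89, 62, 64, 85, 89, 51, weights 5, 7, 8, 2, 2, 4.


Numerator = 89*5 + 62*7 + 64*8 + 85*2 + 89*2 + 51*4 = 1943
Denominator = 5 + 7 + 8 + 2 + 2 + 4 = 28
WM = 1943/28 = 69.3929

WM = 69.3929


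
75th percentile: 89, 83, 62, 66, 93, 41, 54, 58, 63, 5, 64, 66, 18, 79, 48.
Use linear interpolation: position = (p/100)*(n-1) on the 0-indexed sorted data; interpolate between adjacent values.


Sorted: 5, 18, 41, 48, 54, 58, 62, 63, 64, 66, 66, 79, 83, 89, 93
n = 15
Index = 75/100 * 14 = 10.5000
Lower = data[10] = 66, Upper = data[11] = 79
P75 = 66 + 0.5000*(13) = 72.5000

P75 = 72.5000


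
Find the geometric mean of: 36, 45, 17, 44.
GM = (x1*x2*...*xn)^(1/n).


Product = 36 × 45 × 17 × 44 = 1211760
GM = 1211760^(1/4) = 33.1783

GM = 33.1783


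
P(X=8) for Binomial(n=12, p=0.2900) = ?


C(12,8) = 495
p^8 = 5.002464e-05
(1-p)^4 = 0.254117
P = 495 * 5.002464e-05 * 0.254117 = 0.0063

P(X=8) = 0.0063


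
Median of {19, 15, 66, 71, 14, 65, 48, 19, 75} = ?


Sorted: 14, 15, 19, 19, 48, 65, 66, 71, 75
n = 9 (odd)
Middle value = 48

Median = 48


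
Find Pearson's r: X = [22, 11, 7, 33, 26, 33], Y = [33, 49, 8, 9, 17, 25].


Mean X = 22.0000, Mean Y = 23.5000
SD X = 10.033278, SD Y = 14.349797
Cov = -36.166667
r = -36.166667/(10.033278*14.349797) = -0.2512

r = -0.2512


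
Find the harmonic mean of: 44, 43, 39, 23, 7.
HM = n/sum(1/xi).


Sum of reciprocals = 1/44 + 1/43 + 1/39 + 1/23 + 1/7 = 0.257960
HM = 5/0.257960 = 19.3829

HM = 19.3829


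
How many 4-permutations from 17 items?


P(17,4) = 17!/13!
= 355687428096000/6227020800
= 57120

P(17,4) = 57120


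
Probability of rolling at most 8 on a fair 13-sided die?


Favorable outcomes (roll ≤ 8): 8
Total outcomes = 13
P = 8/13 = 0.6154

P = 0.6154


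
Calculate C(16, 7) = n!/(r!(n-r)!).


C(16,7) = 16!/(7! × 9!)
= 20922789888000/(5040 × 362880)
= 11440

C(16,7) = 11440


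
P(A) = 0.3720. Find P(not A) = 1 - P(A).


P(not A) = 1 - 0.3720 = 0.6280

P(not A) = 0.6280


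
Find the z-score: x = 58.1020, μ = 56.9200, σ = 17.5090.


z = (58.1020 - 56.9200)/17.5090
= 1.1820/17.5090
= 0.0675

z = 0.0675


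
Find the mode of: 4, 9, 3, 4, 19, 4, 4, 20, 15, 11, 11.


Frequencies: 3:1, 4:4, 9:1, 11:2, 15:1, 19:1, 20:1
Max frequency = 4
Mode = 4

Mode = 4


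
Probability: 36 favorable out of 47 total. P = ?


P = 36/47 = 0.7660

P = 0.7660


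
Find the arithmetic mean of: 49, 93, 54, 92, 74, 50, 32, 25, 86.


Sum = 49 + 93 + 54 + 92 + 74 + 50 + 32 + 25 + 86 = 555
n = 9
Mean = 555/9 = 61.6667

Mean = 61.6667


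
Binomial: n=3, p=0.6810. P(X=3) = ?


C(3,3) = 1
p^3 = 0.315821
(1-p)^0 = 1.000000
P = 1 * 0.315821 * 1.000000 = 0.3158

P(X=3) = 0.3158


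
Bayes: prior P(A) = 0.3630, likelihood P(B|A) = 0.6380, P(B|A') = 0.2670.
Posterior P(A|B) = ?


P(B) = P(B|A)*P(A) + P(B|A')*P(A')
= 0.6380*0.3630 + 0.2670*0.6370
= 0.231594 + 0.170079 = 0.401673
P(A|B) = 0.231594/0.401673 = 0.5766

P(A|B) = 0.5766


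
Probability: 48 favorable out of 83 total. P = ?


P = 48/83 = 0.5783

P = 0.5783


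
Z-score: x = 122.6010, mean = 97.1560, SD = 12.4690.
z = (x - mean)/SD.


z = (122.6010 - 97.1560)/12.4690
= 25.4450/12.4690
= 2.0407

z = 2.0407


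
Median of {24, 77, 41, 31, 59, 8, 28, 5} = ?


Sorted: 5, 8, 24, 28, 31, 41, 59, 77
n = 8 (even)
Middle values: 28 and 31
Median = (28+31)/2 = 29.5000

Median = 29.5000


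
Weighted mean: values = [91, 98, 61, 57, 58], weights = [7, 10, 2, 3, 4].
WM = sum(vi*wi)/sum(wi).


Numerator = 91*7 + 98*10 + 61*2 + 57*3 + 58*4 = 2142
Denominator = 7 + 10 + 2 + 3 + 4 = 26
WM = 2142/26 = 82.3846

WM = 82.3846


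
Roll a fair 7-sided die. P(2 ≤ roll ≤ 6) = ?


Favorable outcomes (2 ≤ roll ≤ 6): 5
Total outcomes = 7
P = 5/7 = 0.7143

P = 0.7143


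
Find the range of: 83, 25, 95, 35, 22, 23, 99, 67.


Max = 99, Min = 22
Range = 99 - 22 = 77

Range = 77


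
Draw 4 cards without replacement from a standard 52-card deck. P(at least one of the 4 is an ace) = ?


P(at least one) = 1 - P(none)
P(none) = (48/52) × (47/51) × (46/50) × (45/49) = 0.718737
P(at least one) = 1 - 0.718737 = 0.2813

P = 0.2813


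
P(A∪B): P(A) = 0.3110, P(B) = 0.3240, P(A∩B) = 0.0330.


P(A∪B) = 0.3110 + 0.3240 - 0.0330
= 0.6350 - 0.0330
= 0.6020

P(A∪B) = 0.6020


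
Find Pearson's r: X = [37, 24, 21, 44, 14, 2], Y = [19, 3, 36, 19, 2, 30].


Mean X = 23.6667, Mean Y = 18.1667
SD X = 13.912425, SD Y = 12.588575
Cov = -20.777778
r = -20.777778/(13.912425*12.588575) = -0.1186

r = -0.1186


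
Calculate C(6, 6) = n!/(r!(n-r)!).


C(6,6) = 6!/(6! × 0!)
= 720/(720 × 1)
= 1

C(6,6) = 1


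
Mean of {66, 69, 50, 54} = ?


Sum = 66 + 69 + 50 + 54 = 239
n = 4
Mean = 239/4 = 59.7500

Mean = 59.7500


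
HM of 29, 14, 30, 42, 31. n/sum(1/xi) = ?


Sum of reciprocals = 1/29 + 1/14 + 1/30 + 1/42 + 1/31 = 0.195312
HM = 5/0.195312 = 25.6000

HM = 25.6000


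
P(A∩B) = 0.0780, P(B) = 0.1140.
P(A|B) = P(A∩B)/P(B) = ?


P(A|B) = 0.0780/0.1140 = 0.6842

P(A|B) = 0.6842


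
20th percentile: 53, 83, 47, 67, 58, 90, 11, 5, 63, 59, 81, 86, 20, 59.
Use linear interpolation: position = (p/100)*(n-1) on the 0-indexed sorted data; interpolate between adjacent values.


Sorted: 5, 11, 20, 47, 53, 58, 59, 59, 63, 67, 81, 83, 86, 90
n = 14
Index = 20/100 * 13 = 2.6000
Lower = data[2] = 20, Upper = data[3] = 47
P20 = 20 + 0.6000*(27) = 36.2000

P20 = 36.2000


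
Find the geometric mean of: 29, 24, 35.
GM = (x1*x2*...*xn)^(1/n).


Product = 29 × 24 × 35 = 24360
GM = 24360^(1/3) = 28.9885

GM = 28.9885


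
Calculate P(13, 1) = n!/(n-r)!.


P(13,1) = 13!/12!
= 6227020800/479001600
= 13

P(13,1) = 13


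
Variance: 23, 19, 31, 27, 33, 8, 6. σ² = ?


Mean = 21.0000
Squared deviations: 4.0000, 4.0000, 100.0000, 36.0000, 144.0000, 169.0000, 225.0000
Sum = 682.0000
Variance = 682.0000/7 = 97.4286

Variance = 97.4286


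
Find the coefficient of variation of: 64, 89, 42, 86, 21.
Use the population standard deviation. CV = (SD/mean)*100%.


Mean = 60.4000
SD = 25.9892
CV = (25.9892/60.4000)*100 = 43.0285%

CV = 43.0285%


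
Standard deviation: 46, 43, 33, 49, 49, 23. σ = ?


Mean = 40.5000
Variance = 90.5833
SD = sqrt(90.5833) = 9.5175

SD = 9.5175


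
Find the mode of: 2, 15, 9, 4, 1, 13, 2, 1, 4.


Frequencies: 1:2, 2:2, 4:2, 9:1, 13:1, 15:1
Max frequency = 2
Mode = 1, 2, 4

Mode = 1, 2, 4


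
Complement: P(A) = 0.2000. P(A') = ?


P(not A) = 1 - 0.2000 = 0.8000

P(not A) = 0.8000


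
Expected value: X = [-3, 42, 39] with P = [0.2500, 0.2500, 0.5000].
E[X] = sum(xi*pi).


E[X] = -3*0.2500 + 42*0.2500 + 39*0.5000
= -0.7500 + 10.5000 + 19.5000
= 29.2500

E[X] = 29.2500


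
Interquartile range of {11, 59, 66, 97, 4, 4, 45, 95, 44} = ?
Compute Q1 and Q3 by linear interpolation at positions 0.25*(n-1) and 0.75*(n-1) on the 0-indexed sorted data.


Sorted: 4, 4, 11, 44, 45, 59, 66, 95, 97
Q1 (25th %ile) = 11.0000
Q3 (75th %ile) = 66.0000
IQR = 66.0000 - 11.0000 = 55.0000

IQR = 55.0000


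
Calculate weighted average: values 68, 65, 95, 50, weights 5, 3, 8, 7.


Numerator = 68*5 + 65*3 + 95*8 + 50*7 = 1645
Denominator = 5 + 3 + 8 + 7 = 23
WM = 1645/23 = 71.5217

WM = 71.5217


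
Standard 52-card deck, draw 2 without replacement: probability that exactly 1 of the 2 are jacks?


Hypergeometric: P(X=1) = C(4,1)·C(48,1) / C(52,2)
= 4 × 48 / 1326
= 192/1326 = 0.1448

P = 0.1448


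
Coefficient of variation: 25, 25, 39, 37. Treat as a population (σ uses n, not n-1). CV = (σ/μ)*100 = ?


Mean = 31.5000
SD = 6.5383
CV = (6.5383/31.5000)*100 = 20.7567%

CV = 20.7567%


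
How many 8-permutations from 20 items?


P(20,8) = 20!/12!
= 2432902008176640000/479001600
= 5079110400

P(20,8) = 5079110400


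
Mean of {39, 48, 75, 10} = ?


Sum = 39 + 48 + 75 + 10 = 172
n = 4
Mean = 172/4 = 43.0000

Mean = 43.0000


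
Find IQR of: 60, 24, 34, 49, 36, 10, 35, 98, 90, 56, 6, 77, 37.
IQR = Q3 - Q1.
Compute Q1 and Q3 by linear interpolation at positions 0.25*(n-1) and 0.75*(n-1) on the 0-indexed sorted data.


Sorted: 6, 10, 24, 34, 35, 36, 37, 49, 56, 60, 77, 90, 98
Q1 (25th %ile) = 34.0000
Q3 (75th %ile) = 60.0000
IQR = 60.0000 - 34.0000 = 26.0000

IQR = 26.0000


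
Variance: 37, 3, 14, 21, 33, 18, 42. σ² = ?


Mean = 24.0000
Squared deviations: 169.0000, 441.0000, 100.0000, 9.0000, 81.0000, 36.0000, 324.0000
Sum = 1160.0000
Variance = 1160.0000/7 = 165.7143

Variance = 165.7143


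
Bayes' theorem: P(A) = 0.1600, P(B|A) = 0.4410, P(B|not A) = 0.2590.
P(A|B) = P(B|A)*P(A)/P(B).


P(B) = P(B|A)*P(A) + P(B|A')*P(A')
= 0.4410*0.1600 + 0.2590*0.8400
= 0.070560 + 0.217560 = 0.288120
P(A|B) = 0.070560/0.288120 = 0.2449

P(A|B) = 0.2449


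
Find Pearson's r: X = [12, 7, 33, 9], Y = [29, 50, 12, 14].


Mean X = 15.2500, Mean Y = 26.2500
SD X = 10.401322, SD Y = 15.204851
Cov = -95.312500
r = -95.312500/(10.401322*15.204851) = -0.6027

r = -0.6027


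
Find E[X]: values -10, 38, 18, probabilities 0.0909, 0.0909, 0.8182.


E[X] = -10*0.0909 + 38*0.0909 + 18*0.8182
= -0.9090 + 3.4542 + 14.7276
= 17.2728

E[X] = 17.2728


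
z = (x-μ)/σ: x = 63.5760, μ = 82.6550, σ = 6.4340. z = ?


z = (63.5760 - 82.6550)/6.4340
= -19.0790/6.4340
= -2.9653

z = -2.9653


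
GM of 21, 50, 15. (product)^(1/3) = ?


Product = 21 × 50 × 15 = 15750
GM = 15750^(1/3) = 25.0665

GM = 25.0665


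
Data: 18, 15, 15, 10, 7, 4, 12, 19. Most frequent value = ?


Frequencies: 4:1, 7:1, 10:1, 12:1, 15:2, 18:1, 19:1
Max frequency = 2
Mode = 15

Mode = 15


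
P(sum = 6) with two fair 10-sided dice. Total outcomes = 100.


Total outcomes = 10×10 = 100
Favorable (sum = 6): 5
P = 5/100 = 0.0500

P = 0.0500


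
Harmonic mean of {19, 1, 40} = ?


Sum of reciprocals = 1/19 + 1/1 + 1/40 = 1.077632
HM = 3/1.077632 = 2.7839

HM = 2.7839


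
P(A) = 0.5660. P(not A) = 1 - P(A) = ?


P(not A) = 1 - 0.5660 = 0.4340

P(not A) = 0.4340


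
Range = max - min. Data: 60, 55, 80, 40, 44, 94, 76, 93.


Max = 94, Min = 40
Range = 94 - 40 = 54

Range = 54


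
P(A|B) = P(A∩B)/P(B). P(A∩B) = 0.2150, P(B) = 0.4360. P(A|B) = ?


P(A|B) = 0.2150/0.4360 = 0.4931

P(A|B) = 0.4931


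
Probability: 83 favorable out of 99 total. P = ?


P = 83/99 = 0.8384

P = 0.8384


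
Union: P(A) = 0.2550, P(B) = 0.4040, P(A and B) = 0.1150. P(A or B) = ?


P(A∪B) = 0.2550 + 0.4040 - 0.1150
= 0.6590 - 0.1150
= 0.5440

P(A∪B) = 0.5440


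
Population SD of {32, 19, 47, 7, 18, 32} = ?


Mean = 25.8333
Variance = 164.4722
SD = sqrt(164.4722) = 12.8247

SD = 12.8247


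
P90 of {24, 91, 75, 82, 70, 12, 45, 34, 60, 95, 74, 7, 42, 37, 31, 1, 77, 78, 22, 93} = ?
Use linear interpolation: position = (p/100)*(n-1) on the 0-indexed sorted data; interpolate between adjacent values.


Sorted: 1, 7, 12, 22, 24, 31, 34, 37, 42, 45, 60, 70, 74, 75, 77, 78, 82, 91, 93, 95
n = 20
Index = 90/100 * 19 = 17.1000
Lower = data[17] = 91, Upper = data[18] = 93
P90 = 91 + 0.1000*(2) = 91.2000

P90 = 91.2000


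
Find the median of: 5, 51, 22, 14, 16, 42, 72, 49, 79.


Sorted: 5, 14, 16, 22, 42, 49, 51, 72, 79
n = 9 (odd)
Middle value = 42

Median = 42


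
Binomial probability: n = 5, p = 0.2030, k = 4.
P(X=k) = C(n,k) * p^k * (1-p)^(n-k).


C(5,4) = 5
p^4 = 0.001698
(1-p)^1 = 0.797000
P = 5 * 0.001698 * 0.797000 = 0.0068

P(X=4) = 0.0068


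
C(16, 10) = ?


C(16,10) = 16!/(10! × 6!)
= 20922789888000/(3628800 × 720)
= 8008

C(16,10) = 8008


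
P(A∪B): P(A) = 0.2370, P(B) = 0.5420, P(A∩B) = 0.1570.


P(A∪B) = 0.2370 + 0.5420 - 0.1570
= 0.7790 - 0.1570
= 0.6220

P(A∪B) = 0.6220


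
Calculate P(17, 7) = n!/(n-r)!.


P(17,7) = 17!/10!
= 355687428096000/3628800
= 98017920

P(17,7) = 98017920


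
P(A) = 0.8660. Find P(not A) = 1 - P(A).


P(not A) = 1 - 0.8660 = 0.1340

P(not A) = 0.1340


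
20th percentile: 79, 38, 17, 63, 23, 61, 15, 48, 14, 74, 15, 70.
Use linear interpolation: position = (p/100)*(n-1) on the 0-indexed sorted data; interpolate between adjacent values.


Sorted: 14, 15, 15, 17, 23, 38, 48, 61, 63, 70, 74, 79
n = 12
Index = 20/100 * 11 = 2.2000
Lower = data[2] = 15, Upper = data[3] = 17
P20 = 15 + 0.2000*(2) = 15.4000

P20 = 15.4000


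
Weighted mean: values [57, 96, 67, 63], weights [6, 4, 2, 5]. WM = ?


Numerator = 57*6 + 96*4 + 67*2 + 63*5 = 1175
Denominator = 6 + 4 + 2 + 5 = 17
WM = 1175/17 = 69.1176

WM = 69.1176


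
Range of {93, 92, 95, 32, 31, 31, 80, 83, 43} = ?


Max = 95, Min = 31
Range = 95 - 31 = 64

Range = 64


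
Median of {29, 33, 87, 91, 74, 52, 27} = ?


Sorted: 27, 29, 33, 52, 74, 87, 91
n = 7 (odd)
Middle value = 52

Median = 52


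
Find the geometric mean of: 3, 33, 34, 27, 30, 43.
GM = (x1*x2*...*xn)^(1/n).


Product = 3 × 33 × 34 × 27 × 30 × 43 = 117237780
GM = 117237780^(1/6) = 22.1230

GM = 22.1230


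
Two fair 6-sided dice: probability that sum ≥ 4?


Total outcomes = 6×6 = 36
Favorable (sum ≥ 4): 33
P = 33/36 = 0.9167

P = 0.9167


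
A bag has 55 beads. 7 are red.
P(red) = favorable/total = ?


P = 7/55 = 0.1273

P = 0.1273


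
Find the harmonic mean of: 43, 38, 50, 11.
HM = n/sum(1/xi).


Sum of reciprocals = 1/43 + 1/38 + 1/50 + 1/11 = 0.160481
HM = 4/0.160481 = 24.9251

HM = 24.9251


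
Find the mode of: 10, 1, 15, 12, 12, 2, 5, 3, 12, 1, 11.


Frequencies: 1:2, 2:1, 3:1, 5:1, 10:1, 11:1, 12:3, 15:1
Max frequency = 3
Mode = 12

Mode = 12


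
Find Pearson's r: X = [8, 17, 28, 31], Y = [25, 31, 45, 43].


Mean X = 21.0000, Mean Y = 36.0000
SD X = 9.137833, SD Y = 8.306624
Cov = 74.000000
r = 74.000000/(9.137833*8.306624) = 0.9749

r = 0.9749


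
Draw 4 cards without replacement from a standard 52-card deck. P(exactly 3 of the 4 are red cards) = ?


Hypergeometric: P(X=3) = C(26,3)·C(26,1) / C(52,4)
= 2600 × 26 / 270725
= 67600/270725 = 0.2497

P = 0.2497


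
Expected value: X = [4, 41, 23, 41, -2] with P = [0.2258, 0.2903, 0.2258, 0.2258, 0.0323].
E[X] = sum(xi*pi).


E[X] = 4*0.2258 + 41*0.2903 + 23*0.2258 + 41*0.2258 - 2*0.0323
= 0.9032 + 11.9023 + 5.1934 + 9.2578 - 0.0646
= 27.1921

E[X] = 27.1921


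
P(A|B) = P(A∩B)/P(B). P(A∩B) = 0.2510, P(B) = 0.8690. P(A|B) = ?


P(A|B) = 0.2510/0.8690 = 0.2888

P(A|B) = 0.2888


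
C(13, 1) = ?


C(13,1) = 13!/(1! × 12!)
= 6227020800/(1 × 479001600)
= 13

C(13,1) = 13


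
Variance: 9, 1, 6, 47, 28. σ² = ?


Mean = 18.2000
Squared deviations: 84.6400, 295.8400, 148.8400, 829.4400, 96.0400
Sum = 1454.8000
Variance = 1454.8000/5 = 290.9600

Variance = 290.9600


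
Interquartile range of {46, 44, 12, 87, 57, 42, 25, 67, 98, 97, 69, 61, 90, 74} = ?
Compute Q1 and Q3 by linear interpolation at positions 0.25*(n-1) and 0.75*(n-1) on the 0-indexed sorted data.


Sorted: 12, 25, 42, 44, 46, 57, 61, 67, 69, 74, 87, 90, 97, 98
Q1 (25th %ile) = 44.5000
Q3 (75th %ile) = 83.7500
IQR = 83.7500 - 44.5000 = 39.2500

IQR = 39.2500


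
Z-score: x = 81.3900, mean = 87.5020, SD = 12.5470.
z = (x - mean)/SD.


z = (81.3900 - 87.5020)/12.5470
= -6.1120/12.5470
= -0.4871

z = -0.4871


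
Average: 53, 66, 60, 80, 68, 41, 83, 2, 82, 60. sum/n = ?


Sum = 53 + 66 + 60 + 80 + 68 + 41 + 83 + 2 + 82 + 60 = 595
n = 10
Mean = 595/10 = 59.5000

Mean = 59.5000


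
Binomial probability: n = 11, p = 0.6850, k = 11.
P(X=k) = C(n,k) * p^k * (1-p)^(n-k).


C(11,11) = 1
p^11 = 0.015581
(1-p)^0 = 1.000000
P = 1 * 0.015581 * 1.000000 = 0.0156

P(X=11) = 0.0156


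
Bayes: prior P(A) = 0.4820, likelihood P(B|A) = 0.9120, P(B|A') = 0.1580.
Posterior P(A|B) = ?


P(B) = P(B|A)*P(A) + P(B|A')*P(A')
= 0.9120*0.4820 + 0.1580*0.5180
= 0.439584 + 0.081844 = 0.521428
P(A|B) = 0.439584/0.521428 = 0.8430

P(A|B) = 0.8430


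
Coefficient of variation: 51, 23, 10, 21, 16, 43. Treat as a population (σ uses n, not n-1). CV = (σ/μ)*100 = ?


Mean = 27.3333
SD = 14.6818
CV = (14.6818/27.3333)*100 = 53.7139%

CV = 53.7139%


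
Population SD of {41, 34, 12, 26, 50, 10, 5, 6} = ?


Mean = 23.0000
Variance = 260.7500
SD = sqrt(260.7500) = 16.1478

SD = 16.1478


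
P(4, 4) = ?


P(4,4) = 4!/0!
= 24/1
= 24

P(4,4) = 24


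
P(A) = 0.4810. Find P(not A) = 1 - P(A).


P(not A) = 1 - 0.4810 = 0.5190

P(not A) = 0.5190


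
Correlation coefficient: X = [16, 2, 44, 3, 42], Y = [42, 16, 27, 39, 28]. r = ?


Mean X = 21.4000, Mean Y = 30.4000
SD X = 18.325938, SD Y = 9.308061
Cov = -13.560000
r = -13.560000/(18.325938*9.308061) = -0.0795

r = -0.0795


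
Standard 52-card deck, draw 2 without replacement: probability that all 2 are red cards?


P(all red cards) = (26/52) × (25/51)
= 0.2451

P = 0.2451


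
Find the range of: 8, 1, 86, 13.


Max = 86, Min = 1
Range = 86 - 1 = 85

Range = 85


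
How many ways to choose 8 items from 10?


C(10,8) = 10!/(8! × 2!)
= 3628800/(40320 × 2)
= 45

C(10,8) = 45


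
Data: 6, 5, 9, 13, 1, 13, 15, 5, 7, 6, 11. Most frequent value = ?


Frequencies: 1:1, 5:2, 6:2, 7:1, 9:1, 11:1, 13:2, 15:1
Max frequency = 2
Mode = 5, 6, 13

Mode = 5, 6, 13


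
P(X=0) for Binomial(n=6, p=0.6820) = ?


C(6,0) = 1
p^0 = 1.000000
(1-p)^6 = 0.001034
P = 1 * 1.000000 * 0.001034 = 0.0010

P(X=0) = 0.0010


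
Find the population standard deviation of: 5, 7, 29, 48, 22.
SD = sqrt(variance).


Mean = 22.2000
Variance = 247.7600
SD = sqrt(247.7600) = 15.7404

SD = 15.7404


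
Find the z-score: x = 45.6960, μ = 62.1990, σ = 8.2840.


z = (45.6960 - 62.1990)/8.2840
= -16.5030/8.2840
= -1.9922

z = -1.9922


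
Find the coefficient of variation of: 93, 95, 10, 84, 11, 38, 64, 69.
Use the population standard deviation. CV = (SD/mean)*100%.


Mean = 58.0000
SD = 32.2878
CV = (32.2878/58.0000)*100 = 55.6686%

CV = 55.6686%


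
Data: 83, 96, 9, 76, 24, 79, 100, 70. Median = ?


Sorted: 9, 24, 70, 76, 79, 83, 96, 100
n = 8 (even)
Middle values: 76 and 79
Median = (76+79)/2 = 77.5000

Median = 77.5000


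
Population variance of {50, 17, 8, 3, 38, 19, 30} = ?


Mean = 23.5714
Squared deviations: 698.4694, 43.1837, 242.4694, 423.1837, 208.1837, 20.8980, 41.3265
Sum = 1677.7143
Variance = 1677.7143/7 = 239.6735

Variance = 239.6735


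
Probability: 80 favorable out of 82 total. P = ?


P = 80/82 = 0.9756

P = 0.9756


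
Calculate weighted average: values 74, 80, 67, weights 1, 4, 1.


Numerator = 74*1 + 80*4 + 67*1 = 461
Denominator = 1 + 4 + 1 = 6
WM = 461/6 = 76.8333

WM = 76.8333


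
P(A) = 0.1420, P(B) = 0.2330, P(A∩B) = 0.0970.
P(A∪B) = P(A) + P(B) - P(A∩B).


P(A∪B) = 0.1420 + 0.2330 - 0.0970
= 0.3750 - 0.0970
= 0.2780

P(A∪B) = 0.2780


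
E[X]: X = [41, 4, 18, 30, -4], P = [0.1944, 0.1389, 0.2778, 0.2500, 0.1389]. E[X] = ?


E[X] = 41*0.1944 + 4*0.1389 + 18*0.2778 + 30*0.2500 - 4*0.1389
= 7.9704 + 0.5556 + 5.0004 + 7.5000 - 0.5556
= 20.4708

E[X] = 20.4708


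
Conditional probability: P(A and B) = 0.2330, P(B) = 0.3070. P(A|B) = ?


P(A|B) = 0.2330/0.3070 = 0.7590

P(A|B) = 0.7590


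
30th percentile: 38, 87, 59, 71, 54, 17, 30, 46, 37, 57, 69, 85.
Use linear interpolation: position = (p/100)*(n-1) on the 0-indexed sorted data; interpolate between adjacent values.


Sorted: 17, 30, 37, 38, 46, 54, 57, 59, 69, 71, 85, 87
n = 12
Index = 30/100 * 11 = 3.3000
Lower = data[3] = 38, Upper = data[4] = 46
P30 = 38 + 0.3000*(8) = 40.4000

P30 = 40.4000


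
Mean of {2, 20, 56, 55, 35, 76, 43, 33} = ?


Sum = 2 + 20 + 56 + 55 + 35 + 76 + 43 + 33 = 320
n = 8
Mean = 320/8 = 40.0000

Mean = 40.0000


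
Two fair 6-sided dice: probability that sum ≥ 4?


Total outcomes = 6×6 = 36
Favorable (sum ≥ 4): 33
P = 33/36 = 0.9167

P = 0.9167


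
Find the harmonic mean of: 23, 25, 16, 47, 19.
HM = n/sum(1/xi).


Sum of reciprocals = 1/23 + 1/25 + 1/16 + 1/47 + 1/19 = 0.219886
HM = 5/0.219886 = 22.7390

HM = 22.7390


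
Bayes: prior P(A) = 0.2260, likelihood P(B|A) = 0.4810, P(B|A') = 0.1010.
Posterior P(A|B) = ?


P(B) = P(B|A)*P(A) + P(B|A')*P(A')
= 0.4810*0.2260 + 0.1010*0.7740
= 0.108706 + 0.078174 = 0.186880
P(A|B) = 0.108706/0.186880 = 0.5817

P(A|B) = 0.5817


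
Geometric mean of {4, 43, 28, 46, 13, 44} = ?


Product = 4 × 43 × 28 × 46 × 13 × 44 = 126718592
GM = 126718592^(1/6) = 22.4116

GM = 22.4116


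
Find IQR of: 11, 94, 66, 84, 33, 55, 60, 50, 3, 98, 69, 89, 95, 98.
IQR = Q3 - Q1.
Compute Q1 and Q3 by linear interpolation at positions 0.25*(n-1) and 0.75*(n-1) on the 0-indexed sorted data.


Sorted: 3, 11, 33, 50, 55, 60, 66, 69, 84, 89, 94, 95, 98, 98
Q1 (25th %ile) = 51.2500
Q3 (75th %ile) = 92.7500
IQR = 92.7500 - 51.2500 = 41.5000

IQR = 41.5000


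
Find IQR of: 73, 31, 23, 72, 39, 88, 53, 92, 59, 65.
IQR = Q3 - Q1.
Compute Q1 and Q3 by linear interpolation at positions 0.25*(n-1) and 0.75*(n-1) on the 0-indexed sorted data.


Sorted: 23, 31, 39, 53, 59, 65, 72, 73, 88, 92
Q1 (25th %ile) = 42.5000
Q3 (75th %ile) = 72.7500
IQR = 72.7500 - 42.5000 = 30.2500

IQR = 30.2500


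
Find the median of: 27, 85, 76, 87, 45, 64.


Sorted: 27, 45, 64, 76, 85, 87
n = 6 (even)
Middle values: 64 and 76
Median = (64+76)/2 = 70.0000

Median = 70.0000


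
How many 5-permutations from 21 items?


P(21,5) = 21!/16!
= 51090942171709440000/20922789888000
= 2441880

P(21,5) = 2441880


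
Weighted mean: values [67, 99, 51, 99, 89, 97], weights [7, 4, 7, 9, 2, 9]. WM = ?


Numerator = 67*7 + 99*4 + 51*7 + 99*9 + 89*2 + 97*9 = 3164
Denominator = 7 + 4 + 7 + 9 + 2 + 9 = 38
WM = 3164/38 = 83.2632

WM = 83.2632


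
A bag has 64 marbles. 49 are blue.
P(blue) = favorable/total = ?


P = 49/64 = 0.7656

P = 0.7656


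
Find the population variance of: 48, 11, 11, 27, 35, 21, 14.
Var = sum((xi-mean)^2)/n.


Mean = 23.8571
Squared deviations: 582.8776, 165.3061, 165.3061, 9.8776, 124.1633, 8.1633, 97.1633
Sum = 1152.8571
Variance = 1152.8571/7 = 164.6939

Variance = 164.6939


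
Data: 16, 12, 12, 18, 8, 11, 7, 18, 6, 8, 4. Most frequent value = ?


Frequencies: 4:1, 6:1, 7:1, 8:2, 11:1, 12:2, 16:1, 18:2
Max frequency = 2
Mode = 8, 12, 18

Mode = 8, 12, 18


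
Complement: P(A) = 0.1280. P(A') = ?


P(not A) = 1 - 0.1280 = 0.8720

P(not A) = 0.8720


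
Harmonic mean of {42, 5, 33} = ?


Sum of reciprocals = 1/42 + 1/5 + 1/33 = 0.254113
HM = 3/0.254113 = 11.8058

HM = 11.8058


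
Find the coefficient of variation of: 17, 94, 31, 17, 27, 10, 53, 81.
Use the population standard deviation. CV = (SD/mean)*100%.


Mean = 41.2500
SD = 29.4989
CV = (29.4989/41.2500)*100 = 71.5126%

CV = 71.5126%


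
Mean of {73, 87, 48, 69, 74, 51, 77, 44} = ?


Sum = 73 + 87 + 48 + 69 + 74 + 51 + 77 + 44 = 523
n = 8
Mean = 523/8 = 65.3750

Mean = 65.3750


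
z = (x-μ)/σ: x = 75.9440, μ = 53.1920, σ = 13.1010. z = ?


z = (75.9440 - 53.1920)/13.1010
= 22.7520/13.1010
= 1.7367

z = 1.7367


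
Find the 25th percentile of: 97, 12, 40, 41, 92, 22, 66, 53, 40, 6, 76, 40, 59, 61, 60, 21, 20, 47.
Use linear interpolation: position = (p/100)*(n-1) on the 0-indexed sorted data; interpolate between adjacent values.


Sorted: 6, 12, 20, 21, 22, 40, 40, 40, 41, 47, 53, 59, 60, 61, 66, 76, 92, 97
n = 18
Index = 25/100 * 17 = 4.2500
Lower = data[4] = 22, Upper = data[5] = 40
P25 = 22 + 0.2500*(18) = 26.5000

P25 = 26.5000


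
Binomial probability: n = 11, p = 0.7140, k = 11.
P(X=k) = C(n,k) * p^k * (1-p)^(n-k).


C(11,11) = 1
p^11 = 0.024586
(1-p)^0 = 1.000000
P = 1 * 0.024586 * 1.000000 = 0.0246

P(X=11) = 0.0246


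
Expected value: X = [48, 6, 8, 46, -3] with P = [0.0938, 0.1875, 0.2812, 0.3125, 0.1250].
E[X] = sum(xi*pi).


E[X] = 48*0.0938 + 6*0.1875 + 8*0.2812 + 46*0.3125 - 3*0.1250
= 4.5024 + 1.1250 + 2.2496 + 14.3750 - 0.3750
= 21.8770

E[X] = 21.8770


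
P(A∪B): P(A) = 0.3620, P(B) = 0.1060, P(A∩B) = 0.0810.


P(A∪B) = 0.3620 + 0.1060 - 0.0810
= 0.4680 - 0.0810
= 0.3870

P(A∪B) = 0.3870


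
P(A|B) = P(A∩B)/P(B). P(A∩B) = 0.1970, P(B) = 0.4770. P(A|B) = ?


P(A|B) = 0.1970/0.4770 = 0.4130

P(A|B) = 0.4130


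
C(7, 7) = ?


C(7,7) = 7!/(7! × 0!)
= 5040/(5040 × 1)
= 1

C(7,7) = 1


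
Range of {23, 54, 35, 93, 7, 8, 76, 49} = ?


Max = 93, Min = 7
Range = 93 - 7 = 86

Range = 86


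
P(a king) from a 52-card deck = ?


4 kings in 52 cards
P = 4/52 = 0.0769

P = 0.0769


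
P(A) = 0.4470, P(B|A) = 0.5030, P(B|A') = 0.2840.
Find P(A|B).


P(B) = P(B|A)*P(A) + P(B|A')*P(A')
= 0.5030*0.4470 + 0.2840*0.5530
= 0.224841 + 0.157052 = 0.381893
P(A|B) = 0.224841/0.381893 = 0.5888

P(A|B) = 0.5888


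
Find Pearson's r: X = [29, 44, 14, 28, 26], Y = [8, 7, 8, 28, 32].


Mean X = 28.2000, Mean Y = 16.6000
SD X = 9.558243, SD Y = 11.019982
Cov = -14.520000
r = -14.520000/(9.558243*11.019982) = -0.1379

r = -0.1379


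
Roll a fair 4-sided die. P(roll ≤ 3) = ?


Favorable outcomes (roll ≤ 3): 3
Total outcomes = 4
P = 3/4 = 0.7500

P = 0.7500


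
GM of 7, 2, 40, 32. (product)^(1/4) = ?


Product = 7 × 2 × 40 × 32 = 17920
GM = 17920^(1/4) = 11.5700

GM = 11.5700


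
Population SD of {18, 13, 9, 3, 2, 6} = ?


Mean = 8.5000
Variance = 31.5833
SD = sqrt(31.5833) = 5.6199

SD = 5.6199


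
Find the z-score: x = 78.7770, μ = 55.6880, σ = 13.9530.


z = (78.7770 - 55.6880)/13.9530
= 23.0890/13.9530
= 1.6548

z = 1.6548


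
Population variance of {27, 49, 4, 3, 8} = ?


Mean = 18.2000
Squared deviations: 77.4400, 948.6400, 201.6400, 231.0400, 104.0400
Sum = 1562.8000
Variance = 1562.8000/5 = 312.5600

Variance = 312.5600


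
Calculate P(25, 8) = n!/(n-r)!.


P(25,8) = 25!/17!
= 15511210043330985984000000/355687428096000
= 43609104000

P(25,8) = 43609104000


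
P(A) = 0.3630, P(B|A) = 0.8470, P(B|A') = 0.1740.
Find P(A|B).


P(B) = P(B|A)*P(A) + P(B|A')*P(A')
= 0.8470*0.3630 + 0.1740*0.6370
= 0.307461 + 0.110838 = 0.418299
P(A|B) = 0.307461/0.418299 = 0.7350

P(A|B) = 0.7350


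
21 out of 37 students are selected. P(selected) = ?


P = 21/37 = 0.5676

P = 0.5676


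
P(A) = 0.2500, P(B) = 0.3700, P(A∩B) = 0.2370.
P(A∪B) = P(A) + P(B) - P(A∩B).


P(A∪B) = 0.2500 + 0.3700 - 0.2370
= 0.6200 - 0.2370
= 0.3830

P(A∪B) = 0.3830


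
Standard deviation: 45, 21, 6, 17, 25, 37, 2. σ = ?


Mean = 21.8571
Variance = 206.4082
SD = sqrt(206.4082) = 14.3669

SD = 14.3669


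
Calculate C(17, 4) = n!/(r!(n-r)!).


C(17,4) = 17!/(4! × 13!)
= 355687428096000/(24 × 6227020800)
= 2380

C(17,4) = 2380


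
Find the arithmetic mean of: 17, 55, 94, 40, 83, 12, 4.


Sum = 17 + 55 + 94 + 40 + 83 + 12 + 4 = 305
n = 7
Mean = 305/7 = 43.5714

Mean = 43.5714


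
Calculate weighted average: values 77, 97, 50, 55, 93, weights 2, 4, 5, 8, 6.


Numerator = 77*2 + 97*4 + 50*5 + 55*8 + 93*6 = 1790
Denominator = 2 + 4 + 5 + 8 + 6 = 25
WM = 1790/25 = 71.6000

WM = 71.6000


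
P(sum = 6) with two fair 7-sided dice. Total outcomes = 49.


Total outcomes = 7×7 = 49
Favorable (sum = 6): 5
P = 5/49 = 0.1020

P = 0.1020


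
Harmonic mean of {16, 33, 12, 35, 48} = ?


Sum of reciprocals = 1/16 + 1/33 + 1/12 + 1/35 + 1/48 = 0.225541
HM = 5/0.225541 = 22.1689

HM = 22.1689


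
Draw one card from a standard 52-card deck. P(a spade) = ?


13 spades in 52 cards
P = 13/52 = 0.2500

P = 0.2500


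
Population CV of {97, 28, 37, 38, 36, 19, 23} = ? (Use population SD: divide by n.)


Mean = 39.7143
SD = 24.3528
CV = (24.3528/39.7143)*100 = 61.3201%

CV = 61.3201%


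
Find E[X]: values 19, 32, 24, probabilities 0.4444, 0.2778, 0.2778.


E[X] = 19*0.4444 + 32*0.2778 + 24*0.2778
= 8.4436 + 8.8896 + 6.6672
= 24.0004

E[X] = 24.0004


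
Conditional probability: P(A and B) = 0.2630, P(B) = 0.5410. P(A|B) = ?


P(A|B) = 0.2630/0.5410 = 0.4861

P(A|B) = 0.4861


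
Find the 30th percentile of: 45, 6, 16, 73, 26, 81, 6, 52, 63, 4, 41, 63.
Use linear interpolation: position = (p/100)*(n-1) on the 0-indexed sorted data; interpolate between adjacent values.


Sorted: 4, 6, 6, 16, 26, 41, 45, 52, 63, 63, 73, 81
n = 12
Index = 30/100 * 11 = 3.3000
Lower = data[3] = 16, Upper = data[4] = 26
P30 = 16 + 0.3000*(10) = 19.0000

P30 = 19.0000


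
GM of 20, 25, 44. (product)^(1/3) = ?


Product = 20 × 25 × 44 = 22000
GM = 22000^(1/3) = 28.0204

GM = 28.0204


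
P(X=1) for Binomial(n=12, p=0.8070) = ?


C(12,1) = 12
p^1 = 0.807000
(1-p)^11 = 1.383982e-08
P = 12 * 0.807000 * 1.383982e-08 = 1.3402e-07

P(X=1) = 1.3402e-07


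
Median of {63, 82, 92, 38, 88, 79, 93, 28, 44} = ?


Sorted: 28, 38, 44, 63, 79, 82, 88, 92, 93
n = 9 (odd)
Middle value = 79

Median = 79


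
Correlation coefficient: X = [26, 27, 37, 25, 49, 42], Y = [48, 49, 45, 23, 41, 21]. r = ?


Mean X = 34.3333, Mean Y = 37.8333
SD X = 9.049248, SD Y = 11.495168
Cov = -15.277778
r = -15.277778/(9.049248*11.495168) = -0.1469

r = -0.1469


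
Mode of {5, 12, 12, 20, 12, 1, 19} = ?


Frequencies: 1:1, 5:1, 12:3, 19:1, 20:1
Max frequency = 3
Mode = 12

Mode = 12


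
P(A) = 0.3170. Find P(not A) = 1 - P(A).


P(not A) = 1 - 0.3170 = 0.6830

P(not A) = 0.6830


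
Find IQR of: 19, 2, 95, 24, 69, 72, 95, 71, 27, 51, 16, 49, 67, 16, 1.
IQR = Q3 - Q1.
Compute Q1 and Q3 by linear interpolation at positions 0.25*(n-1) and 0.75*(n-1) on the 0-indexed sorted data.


Sorted: 1, 2, 16, 16, 19, 24, 27, 49, 51, 67, 69, 71, 72, 95, 95
Q1 (25th %ile) = 17.5000
Q3 (75th %ile) = 70.0000
IQR = 70.0000 - 17.5000 = 52.5000

IQR = 52.5000


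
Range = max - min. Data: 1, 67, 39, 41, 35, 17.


Max = 67, Min = 1
Range = 67 - 1 = 66

Range = 66


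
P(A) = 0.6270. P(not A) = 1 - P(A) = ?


P(not A) = 1 - 0.6270 = 0.3730

P(not A) = 0.3730


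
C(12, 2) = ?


C(12,2) = 12!/(2! × 10!)
= 479001600/(2 × 3628800)
= 66

C(12,2) = 66


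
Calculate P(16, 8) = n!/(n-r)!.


P(16,8) = 16!/8!
= 20922789888000/40320
= 518918400

P(16,8) = 518918400


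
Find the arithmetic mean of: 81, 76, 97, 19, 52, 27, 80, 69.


Sum = 81 + 76 + 97 + 19 + 52 + 27 + 80 + 69 = 501
n = 8
Mean = 501/8 = 62.6250

Mean = 62.6250


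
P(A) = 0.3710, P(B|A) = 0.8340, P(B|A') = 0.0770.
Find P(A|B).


P(B) = P(B|A)*P(A) + P(B|A')*P(A')
= 0.8340*0.3710 + 0.0770*0.6290
= 0.309414 + 0.048433 = 0.357847
P(A|B) = 0.309414/0.357847 = 0.8647

P(A|B) = 0.8647


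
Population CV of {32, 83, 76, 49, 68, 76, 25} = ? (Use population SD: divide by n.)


Mean = 58.4286
SD = 21.4400
CV = (21.4400/58.4286)*100 = 36.6944%

CV = 36.6944%


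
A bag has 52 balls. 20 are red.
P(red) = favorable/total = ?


P = 20/52 = 0.3846

P = 0.3846


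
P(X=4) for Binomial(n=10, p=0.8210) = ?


C(10,4) = 210
p^4 = 0.454331
(1-p)^6 = 3.289411e-05
P = 210 * 0.454331 * 3.289411e-05 = 0.0031

P(X=4) = 0.0031


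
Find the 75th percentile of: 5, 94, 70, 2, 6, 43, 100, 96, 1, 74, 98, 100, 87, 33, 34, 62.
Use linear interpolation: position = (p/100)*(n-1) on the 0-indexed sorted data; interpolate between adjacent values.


Sorted: 1, 2, 5, 6, 33, 34, 43, 62, 70, 74, 87, 94, 96, 98, 100, 100
n = 16
Index = 75/100 * 15 = 11.2500
Lower = data[11] = 94, Upper = data[12] = 96
P75 = 94 + 0.2500*(2) = 94.5000

P75 = 94.5000


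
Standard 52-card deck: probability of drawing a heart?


13 hearts in 52 cards
P = 13/52 = 0.2500

P = 0.2500


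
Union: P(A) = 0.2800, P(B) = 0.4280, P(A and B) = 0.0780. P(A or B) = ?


P(A∪B) = 0.2800 + 0.4280 - 0.0780
= 0.7080 - 0.0780
= 0.6300

P(A∪B) = 0.6300


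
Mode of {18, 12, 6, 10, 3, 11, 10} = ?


Frequencies: 3:1, 6:1, 10:2, 11:1, 12:1, 18:1
Max frequency = 2
Mode = 10

Mode = 10


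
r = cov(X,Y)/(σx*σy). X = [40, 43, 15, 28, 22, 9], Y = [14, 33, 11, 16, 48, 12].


Mean X = 26.1667, Mean Y = 22.3333
SD X = 12.347964, SD Y = 13.646326
Cov = 41.611111
r = 41.611111/(12.347964*13.646326) = 0.2469

r = 0.2469


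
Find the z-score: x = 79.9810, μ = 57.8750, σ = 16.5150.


z = (79.9810 - 57.8750)/16.5150
= 22.1060/16.5150
= 1.3385

z = 1.3385


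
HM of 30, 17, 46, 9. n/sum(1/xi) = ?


Sum of reciprocals = 1/30 + 1/17 + 1/46 + 1/9 = 0.225007
HM = 4/0.225007 = 17.7772

HM = 17.7772


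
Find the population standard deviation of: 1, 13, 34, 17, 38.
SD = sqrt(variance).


Mean = 20.6000
Variance = 187.4400
SD = sqrt(187.4400) = 13.6909

SD = 13.6909


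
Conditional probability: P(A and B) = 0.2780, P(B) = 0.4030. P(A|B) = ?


P(A|B) = 0.2780/0.4030 = 0.6898

P(A|B) = 0.6898


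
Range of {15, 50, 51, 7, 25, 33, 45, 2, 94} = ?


Max = 94, Min = 2
Range = 94 - 2 = 92

Range = 92


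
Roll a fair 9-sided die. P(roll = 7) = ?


Favorable outcomes (roll = 7): 1
Total outcomes = 9
P = 1/9 = 0.1111

P = 0.1111


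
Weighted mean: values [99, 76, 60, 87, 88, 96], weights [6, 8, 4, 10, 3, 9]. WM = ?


Numerator = 99*6 + 76*8 + 60*4 + 87*10 + 88*3 + 96*9 = 3440
Denominator = 6 + 8 + 4 + 10 + 3 + 9 = 40
WM = 3440/40 = 86.0000

WM = 86.0000


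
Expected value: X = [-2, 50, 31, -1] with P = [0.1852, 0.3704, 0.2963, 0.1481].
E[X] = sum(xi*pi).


E[X] = -2*0.1852 + 50*0.3704 + 31*0.2963 - 1*0.1481
= -0.3704 + 18.5200 + 9.1853 - 0.1481
= 27.1868

E[X] = 27.1868


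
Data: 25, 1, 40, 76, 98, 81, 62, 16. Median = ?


Sorted: 1, 16, 25, 40, 62, 76, 81, 98
n = 8 (even)
Middle values: 40 and 62
Median = (40+62)/2 = 51.0000

Median = 51.0000


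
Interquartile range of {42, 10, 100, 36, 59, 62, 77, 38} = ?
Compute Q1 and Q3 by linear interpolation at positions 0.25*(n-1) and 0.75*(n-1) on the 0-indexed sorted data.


Sorted: 10, 36, 38, 42, 59, 62, 77, 100
Q1 (25th %ile) = 37.5000
Q3 (75th %ile) = 65.7500
IQR = 65.7500 - 37.5000 = 28.2500

IQR = 28.2500


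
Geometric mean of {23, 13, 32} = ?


Product = 23 × 13 × 32 = 9568
GM = 9568^(1/3) = 21.2295

GM = 21.2295


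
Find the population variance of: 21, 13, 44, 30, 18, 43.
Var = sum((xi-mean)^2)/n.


Mean = 28.1667
Squared deviations: 51.3611, 230.0278, 250.6944, 3.3611, 103.3611, 220.0278
Sum = 858.8333
Variance = 858.8333/6 = 143.1389

Variance = 143.1389


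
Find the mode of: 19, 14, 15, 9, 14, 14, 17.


Frequencies: 9:1, 14:3, 15:1, 17:1, 19:1
Max frequency = 3
Mode = 14

Mode = 14


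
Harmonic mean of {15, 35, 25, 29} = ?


Sum of reciprocals = 1/15 + 1/35 + 1/25 + 1/29 = 0.169721
HM = 4/0.169721 = 23.5681

HM = 23.5681


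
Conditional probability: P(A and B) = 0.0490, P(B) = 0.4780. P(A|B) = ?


P(A|B) = 0.0490/0.4780 = 0.1025

P(A|B) = 0.1025


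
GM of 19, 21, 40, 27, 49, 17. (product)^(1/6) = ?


Product = 19 × 21 × 40 × 27 × 49 × 17 = 358956360
GM = 358956360^(1/6) = 26.6588

GM = 26.6588


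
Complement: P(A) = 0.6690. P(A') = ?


P(not A) = 1 - 0.6690 = 0.3310

P(not A) = 0.3310


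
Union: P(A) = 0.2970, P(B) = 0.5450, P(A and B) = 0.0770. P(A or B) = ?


P(A∪B) = 0.2970 + 0.5450 - 0.0770
= 0.8420 - 0.0770
= 0.7650

P(A∪B) = 0.7650


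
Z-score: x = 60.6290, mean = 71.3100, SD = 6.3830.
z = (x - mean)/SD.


z = (60.6290 - 71.3100)/6.3830
= -10.6810/6.3830
= -1.6734

z = -1.6734


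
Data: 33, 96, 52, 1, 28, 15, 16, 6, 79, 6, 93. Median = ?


Sorted: 1, 6, 6, 15, 16, 28, 33, 52, 79, 93, 96
n = 11 (odd)
Middle value = 28

Median = 28


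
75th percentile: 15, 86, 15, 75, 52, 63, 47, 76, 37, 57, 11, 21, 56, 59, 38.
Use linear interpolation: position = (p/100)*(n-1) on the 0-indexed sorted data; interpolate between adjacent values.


Sorted: 11, 15, 15, 21, 37, 38, 47, 52, 56, 57, 59, 63, 75, 76, 86
n = 15
Index = 75/100 * 14 = 10.5000
Lower = data[10] = 59, Upper = data[11] = 63
P75 = 59 + 0.5000*(4) = 61.0000

P75 = 61.0000


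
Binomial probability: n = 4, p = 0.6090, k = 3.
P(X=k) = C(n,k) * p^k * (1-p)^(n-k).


C(4,3) = 4
p^3 = 0.225867
(1-p)^1 = 0.391000
P = 4 * 0.225867 * 0.391000 = 0.3533

P(X=3) = 0.3533


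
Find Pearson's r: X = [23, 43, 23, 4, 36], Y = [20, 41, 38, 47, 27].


Mean X = 25.8000, Mean Y = 34.6000
SD X = 13.347659, SD Y = 9.769340
Cov = -41.280000
r = -41.280000/(13.347659*9.769340) = -0.3166

r = -0.3166


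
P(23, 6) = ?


P(23,6) = 23!/17!
= 25852016738884976640000/355687428096000
= 72681840

P(23,6) = 72681840


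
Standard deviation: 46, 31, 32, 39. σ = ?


Mean = 37.0000
Variance = 36.5000
SD = sqrt(36.5000) = 6.0415

SD = 6.0415


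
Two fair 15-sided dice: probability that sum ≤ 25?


Total outcomes = 15×15 = 225
Favorable (sum ≤ 25): 210
P = 210/225 = 0.9333

P = 0.9333


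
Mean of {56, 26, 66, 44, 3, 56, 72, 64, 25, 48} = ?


Sum = 56 + 26 + 66 + 44 + 3 + 56 + 72 + 64 + 25 + 48 = 460
n = 10
Mean = 460/10 = 46.0000

Mean = 46.0000


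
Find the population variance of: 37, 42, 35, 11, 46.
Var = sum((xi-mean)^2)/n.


Mean = 34.2000
Squared deviations: 7.8400, 60.8400, 0.6400, 538.2400, 139.2400
Sum = 746.8000
Variance = 746.8000/5 = 149.3600

Variance = 149.3600


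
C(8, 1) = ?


C(8,1) = 8!/(1! × 7!)
= 40320/(1 × 5040)
= 8

C(8,1) = 8


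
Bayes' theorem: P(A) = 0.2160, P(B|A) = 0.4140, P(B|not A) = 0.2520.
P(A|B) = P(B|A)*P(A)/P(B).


P(B) = P(B|A)*P(A) + P(B|A')*P(A')
= 0.4140*0.2160 + 0.2520*0.7840
= 0.089424 + 0.197568 = 0.286992
P(A|B) = 0.089424/0.286992 = 0.3116

P(A|B) = 0.3116


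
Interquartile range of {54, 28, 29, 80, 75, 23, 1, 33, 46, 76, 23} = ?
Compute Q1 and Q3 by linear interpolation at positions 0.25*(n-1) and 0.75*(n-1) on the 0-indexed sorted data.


Sorted: 1, 23, 23, 28, 29, 33, 46, 54, 75, 76, 80
Q1 (25th %ile) = 25.5000
Q3 (75th %ile) = 64.5000
IQR = 64.5000 - 25.5000 = 39.0000

IQR = 39.0000
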